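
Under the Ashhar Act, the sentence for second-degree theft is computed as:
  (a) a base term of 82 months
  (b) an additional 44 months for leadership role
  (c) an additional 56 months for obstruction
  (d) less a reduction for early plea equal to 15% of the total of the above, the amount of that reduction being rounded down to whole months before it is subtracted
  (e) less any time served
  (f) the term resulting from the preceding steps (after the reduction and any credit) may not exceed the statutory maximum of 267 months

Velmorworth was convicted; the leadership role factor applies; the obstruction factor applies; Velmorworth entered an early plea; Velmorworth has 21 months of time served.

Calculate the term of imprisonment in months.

134 months

Leadership role enhancement: +44 months
Obstruction enhancement: +56 months
Adjusted term: 82 months + 44 months + 56 months = 182 months
Early plea reduction: 15% of 182 months = 27 months (rounded down)
After reduction: 182 − 27 = 155 months
Less time served: 155 months − 21 months = 134 months
Cap at 267 months: 134 months is within the cap, no reduction.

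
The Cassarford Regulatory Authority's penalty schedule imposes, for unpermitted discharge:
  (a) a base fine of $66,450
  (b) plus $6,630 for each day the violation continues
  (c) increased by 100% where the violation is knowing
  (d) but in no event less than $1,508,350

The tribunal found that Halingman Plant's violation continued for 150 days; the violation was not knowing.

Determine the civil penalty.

Per-day component: 150 × $6,630 = $994,500
Base plus per-day: $66,450 + $994,500 = $1,060,950
The violation was not knowing: no 100% increase.
Minimum $1,508,350: $1,060,950 is below the minimum → $1,508,350

Civil penalty: $1,508,350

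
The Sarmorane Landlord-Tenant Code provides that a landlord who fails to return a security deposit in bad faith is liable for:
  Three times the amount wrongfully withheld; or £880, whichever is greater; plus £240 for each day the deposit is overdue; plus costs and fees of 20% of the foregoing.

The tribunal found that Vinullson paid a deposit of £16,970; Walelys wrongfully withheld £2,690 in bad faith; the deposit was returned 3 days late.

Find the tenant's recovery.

£10,548

Trebled: 3 × £2,690 = £8,070
Minimum £880: £8,070 meets the minimum, no increase.
Late-return penalty: 3 × £240 = £720
Damages plus late penalty: £8,070 + £720 = £8,790
Costs and fees: 20% of £8,790 = £1,758
Total recovery: £8,790 + £1,758 = £10,548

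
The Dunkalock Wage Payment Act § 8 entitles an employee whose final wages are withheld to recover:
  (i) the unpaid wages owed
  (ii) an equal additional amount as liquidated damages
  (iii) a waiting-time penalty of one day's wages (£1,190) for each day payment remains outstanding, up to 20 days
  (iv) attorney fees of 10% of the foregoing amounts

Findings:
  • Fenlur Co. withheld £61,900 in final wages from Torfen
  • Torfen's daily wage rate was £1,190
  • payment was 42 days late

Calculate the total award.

Liquidated damages (equal amount): £61,900
Penalty days: min(42, 20) = 20
Waiting-time penalty: 20 × £1,190 = £23,800
Subtotal: £61,900 + £61,900 + £23,800 = £147,600
Attorney fees: 10% of £147,600 = £14,760
Total award: £147,600 + £14,760 = £162,360

£162,360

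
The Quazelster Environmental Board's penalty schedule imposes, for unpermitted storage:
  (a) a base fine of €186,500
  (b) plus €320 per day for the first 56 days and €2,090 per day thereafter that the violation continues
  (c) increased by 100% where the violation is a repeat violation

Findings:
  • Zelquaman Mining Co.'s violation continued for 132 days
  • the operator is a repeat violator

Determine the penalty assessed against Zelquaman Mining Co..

€726,520

First 56 days: 56 × €320 = €17,920
Remaining days: (132 − 56) × €2,090 = €158,840
Per-day component: €17,920 + €158,840 = €176,760
Base plus per-day: €186,500 + €176,760 = €363,260
Enhancement: 100% of €363,260 = €363,260
Enhanced fine: €363,260 + €363,260 = €726,520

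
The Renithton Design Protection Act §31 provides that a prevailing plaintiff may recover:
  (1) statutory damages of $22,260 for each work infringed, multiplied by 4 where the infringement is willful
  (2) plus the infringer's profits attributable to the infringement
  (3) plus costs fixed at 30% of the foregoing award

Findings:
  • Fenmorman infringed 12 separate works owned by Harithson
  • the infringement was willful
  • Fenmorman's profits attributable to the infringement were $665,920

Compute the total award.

Statutory damages: 12 × $22,260 = $267,120
Multiplied by 4: 4 × $267,120 = $1,068,480
Combined award: $1,068,480 + $665,920 = $1,734,400
Costs: 30% of $1,734,400 = $520,320
Award plus costs: $1,734,400 + $520,320 = $2,254,720

$2,254,720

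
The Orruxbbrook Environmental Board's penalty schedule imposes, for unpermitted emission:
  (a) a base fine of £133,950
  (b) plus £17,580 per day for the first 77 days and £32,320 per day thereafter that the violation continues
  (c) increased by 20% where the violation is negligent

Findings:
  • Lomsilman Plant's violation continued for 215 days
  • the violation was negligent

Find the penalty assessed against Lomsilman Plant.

First 77 days: 77 × £17,580 = £1,353,660
Remaining days: (215 − 77) × £32,320 = £4,460,160
Per-day component: £1,353,660 + £4,460,160 = £5,813,820
Base plus per-day: £133,950 + £5,813,820 = £5,947,770
Enhancement: 20% of £5,947,770 = £1,189,554
Enhanced fine: £5,947,770 + £1,189,554 = £7,137,324

£7,137,324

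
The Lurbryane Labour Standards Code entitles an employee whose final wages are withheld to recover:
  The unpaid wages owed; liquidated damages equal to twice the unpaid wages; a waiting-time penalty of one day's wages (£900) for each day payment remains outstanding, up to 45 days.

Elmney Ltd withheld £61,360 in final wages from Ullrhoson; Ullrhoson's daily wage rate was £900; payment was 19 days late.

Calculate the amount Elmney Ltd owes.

£201,180

Doubled: 2 × £61,360 = £122,720
Penalty days: min(19, 45) = 19
Waiting-time penalty: 19 × £900 = £17,100
Total award: £61,360 + £122,720 + £17,100 = £201,180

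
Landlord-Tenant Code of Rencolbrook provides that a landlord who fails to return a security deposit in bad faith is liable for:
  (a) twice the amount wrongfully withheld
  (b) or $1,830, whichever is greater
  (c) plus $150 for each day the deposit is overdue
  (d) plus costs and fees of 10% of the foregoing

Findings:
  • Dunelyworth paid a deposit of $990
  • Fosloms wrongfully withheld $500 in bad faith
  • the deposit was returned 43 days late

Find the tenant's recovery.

Doubled: 2 × $500 = $1,000
Minimum $1,830: $1,000 is below the minimum → $1,830
Late-return penalty: 43 × $150 = $6,450
Damages plus late penalty: $1,830 + $6,450 = $8,280
Costs and fees: 10% of $8,280 = $828
Total recovery: $8,280 + $828 = $9,108

Recovery: $9,108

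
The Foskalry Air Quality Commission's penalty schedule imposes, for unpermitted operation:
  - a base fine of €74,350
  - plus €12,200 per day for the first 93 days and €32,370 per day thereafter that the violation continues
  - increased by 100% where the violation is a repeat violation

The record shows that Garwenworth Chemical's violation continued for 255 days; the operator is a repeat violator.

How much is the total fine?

€12,905,780

First 93 days: 93 × €12,200 = €1,134,600
Remaining days: (255 − 93) × €32,370 = €5,243,940
Per-day component: €1,134,600 + €5,243,940 = €6,378,540
Base plus per-day: €74,350 + €6,378,540 = €6,452,890
Enhancement: 100% of €6,452,890 = €6,452,890
Enhanced fine: €6,452,890 + €6,452,890 = €12,905,780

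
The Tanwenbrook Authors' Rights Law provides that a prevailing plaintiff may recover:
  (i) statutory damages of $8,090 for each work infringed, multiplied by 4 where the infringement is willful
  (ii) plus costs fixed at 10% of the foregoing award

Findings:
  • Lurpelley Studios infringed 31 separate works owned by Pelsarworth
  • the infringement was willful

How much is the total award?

Statutory damages: 31 × $8,090 = $250,790
Multiplied by 4: 4 × $250,790 = $1,003,160
Costs: 10% of $1,003,160 = $100,316
Award plus costs: $1,003,160 + $100,316 = $1,103,476

$1,103,476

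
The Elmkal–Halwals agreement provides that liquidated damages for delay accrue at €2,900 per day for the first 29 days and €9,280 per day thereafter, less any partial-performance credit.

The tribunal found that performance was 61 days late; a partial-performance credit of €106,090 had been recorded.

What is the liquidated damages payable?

Liquidated damages: €274,970

First 29 days: 29 × €2,900 = €84,100
Remaining days: (61 − 29) × €9,280 = €296,960
Accrued per-day damages: €84,100 + €296,960 = €381,060
Less partial-performance credit: €381,060 − €106,090 = €274,970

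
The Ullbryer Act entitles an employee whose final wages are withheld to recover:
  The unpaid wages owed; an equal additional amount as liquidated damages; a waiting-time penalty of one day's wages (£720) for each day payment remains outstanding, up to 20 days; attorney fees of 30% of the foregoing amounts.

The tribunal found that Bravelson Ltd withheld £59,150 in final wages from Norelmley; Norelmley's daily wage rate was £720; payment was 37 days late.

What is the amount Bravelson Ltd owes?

Liquidated damages (equal amount): £59,150
Penalty days: min(37, 20) = 20
Waiting-time penalty: 20 × £720 = £14,400
Subtotal: £59,150 + £59,150 + £14,400 = £132,700
Attorney fees: 30% of £132,700 = £39,810
Total award: £132,700 + £39,810 = £172,510

£172,510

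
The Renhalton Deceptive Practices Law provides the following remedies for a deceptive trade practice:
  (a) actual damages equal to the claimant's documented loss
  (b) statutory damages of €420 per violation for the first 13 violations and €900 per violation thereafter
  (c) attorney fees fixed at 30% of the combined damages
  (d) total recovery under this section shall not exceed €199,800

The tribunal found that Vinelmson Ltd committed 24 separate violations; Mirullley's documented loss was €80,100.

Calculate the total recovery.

Total recovery: €124,098

First 13 violations: 13 × €420 = €5,460
Remaining violations: (24 − 13) × €900 = €9,900
Statutory damages: €5,460 + €9,900 = €15,360
Combined damages: €80,100 + €15,360 = €95,460
Attorney fees: 30% of €95,460 = €28,638
Total before cap: €95,460 + €28,638 = €124,098
Cap at €199,800: €124,098 is within the cap, no reduction.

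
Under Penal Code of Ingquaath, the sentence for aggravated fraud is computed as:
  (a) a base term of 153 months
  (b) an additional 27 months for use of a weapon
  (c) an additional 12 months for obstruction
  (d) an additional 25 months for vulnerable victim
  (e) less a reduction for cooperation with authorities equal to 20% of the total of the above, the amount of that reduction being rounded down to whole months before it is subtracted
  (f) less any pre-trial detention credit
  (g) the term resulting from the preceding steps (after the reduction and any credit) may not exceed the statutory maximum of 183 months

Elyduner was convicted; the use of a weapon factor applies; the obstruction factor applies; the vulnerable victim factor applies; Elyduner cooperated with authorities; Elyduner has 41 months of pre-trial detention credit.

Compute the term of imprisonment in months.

133 months

Use of a weapon enhancement: +27 months
Obstruction enhancement: +12 months
Vulnerable victim enhancement: +25 months
Adjusted term: 153 months + 27 months + 12 months + 25 months = 217 months
Cooperation with authorities reduction: 20% of 217 months = 43 months (rounded down)
After reduction: 217 − 43 = 174 months
Less pre-trial detention credit: 174 months − 41 months = 133 months
Cap at 183 months: 133 months is within the cap, no reduction.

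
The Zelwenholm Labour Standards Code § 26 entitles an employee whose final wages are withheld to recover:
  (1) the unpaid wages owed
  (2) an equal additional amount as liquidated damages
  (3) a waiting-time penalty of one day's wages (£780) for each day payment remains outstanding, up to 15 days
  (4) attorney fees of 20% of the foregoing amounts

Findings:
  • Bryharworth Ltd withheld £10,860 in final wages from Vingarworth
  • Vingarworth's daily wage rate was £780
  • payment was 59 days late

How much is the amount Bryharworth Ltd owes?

Liquidated damages (equal amount): £10,860
Penalty days: min(59, 15) = 15
Waiting-time penalty: 15 × £780 = £11,700
Subtotal: £10,860 + £10,860 + £11,700 = £33,420
Attorney fees: 20% of £33,420 = £6,684
Total award: £33,420 + £6,684 = £40,104

£40,104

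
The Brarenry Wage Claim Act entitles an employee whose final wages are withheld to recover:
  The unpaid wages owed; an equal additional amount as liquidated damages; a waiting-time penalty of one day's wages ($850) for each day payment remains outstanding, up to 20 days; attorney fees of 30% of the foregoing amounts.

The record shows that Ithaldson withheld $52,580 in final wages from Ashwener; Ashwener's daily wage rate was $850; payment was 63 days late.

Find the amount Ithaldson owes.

$158,808

Liquidated damages (equal amount): $52,580
Penalty days: min(63, 20) = 20
Waiting-time penalty: 20 × $850 = $17,000
Subtotal: $52,580 + $52,580 + $17,000 = $122,160
Attorney fees: 30% of $122,160 = $36,648
Total award: $122,160 + $36,648 = $158,808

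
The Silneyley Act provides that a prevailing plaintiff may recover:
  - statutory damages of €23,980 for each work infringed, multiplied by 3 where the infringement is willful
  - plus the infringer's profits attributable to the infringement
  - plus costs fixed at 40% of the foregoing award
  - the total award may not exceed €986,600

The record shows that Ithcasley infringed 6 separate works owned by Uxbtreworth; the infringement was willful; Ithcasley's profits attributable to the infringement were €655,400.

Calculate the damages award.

Statutory damages: 6 × €23,980 = €143,880
Trebled: 3 × €143,880 = €431,640
Combined award: €431,640 + €655,400 = €1,087,040
Costs: 40% of €1,087,040 = €434,816
Award plus costs: €1,087,040 + €434,816 = €1,521,856
Cap at €986,600: €1,521,856 exceeds the cap → €986,600

Award: €986,600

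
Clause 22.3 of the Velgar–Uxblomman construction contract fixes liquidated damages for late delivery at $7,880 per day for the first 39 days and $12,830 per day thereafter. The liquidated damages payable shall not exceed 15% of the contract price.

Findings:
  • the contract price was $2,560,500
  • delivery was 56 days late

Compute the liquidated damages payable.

First 39 days: 39 × $7,880 = $307,320
Remaining days: (56 − 39) × $12,830 = $218,110
Accrued per-day damages: $307,320 + $218,110 = $525,430
Cap: 15% of $2,560,500 = $384,075
Cap at $384,075: $525,430 exceeds the cap → $384,075

$384,075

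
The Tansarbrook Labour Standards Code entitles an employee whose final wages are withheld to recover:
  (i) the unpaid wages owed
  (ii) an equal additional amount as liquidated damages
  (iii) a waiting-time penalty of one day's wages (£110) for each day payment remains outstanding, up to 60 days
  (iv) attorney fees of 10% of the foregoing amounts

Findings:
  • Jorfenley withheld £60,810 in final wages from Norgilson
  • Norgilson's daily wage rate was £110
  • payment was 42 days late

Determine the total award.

Liquidated damages (equal amount): £60,810
Penalty days: min(42, 60) = 42
Waiting-time penalty: 42 × £110 = £4,620
Subtotal: £60,810 + £60,810 + £4,620 = £126,240
Attorney fees: 10% of £126,240 = £12,624
Total award: £126,240 + £12,624 = £138,864

£138,864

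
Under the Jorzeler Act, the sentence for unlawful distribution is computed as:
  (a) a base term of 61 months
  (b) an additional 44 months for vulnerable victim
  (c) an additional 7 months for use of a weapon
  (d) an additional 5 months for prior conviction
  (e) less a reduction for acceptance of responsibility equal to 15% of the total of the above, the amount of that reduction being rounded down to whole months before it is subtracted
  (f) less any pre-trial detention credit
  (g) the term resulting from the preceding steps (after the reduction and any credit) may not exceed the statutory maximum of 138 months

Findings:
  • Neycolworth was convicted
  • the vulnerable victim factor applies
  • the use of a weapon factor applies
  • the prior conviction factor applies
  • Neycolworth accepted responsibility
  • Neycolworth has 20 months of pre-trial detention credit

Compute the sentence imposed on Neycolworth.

80 months

Vulnerable victim enhancement: +44 months
Use of a weapon enhancement: +7 months
Prior conviction enhancement: +5 months
Adjusted term: 61 months + 44 months + 7 months + 5 months = 117 months
Acceptance of responsibility reduction: 15% of 117 months = 17 months (rounded down)
After reduction: 117 − 17 = 100 months
Less pre-trial detention credit: 100 months − 20 months = 80 months
Cap at 138 months: 80 months is within the cap, no reduction.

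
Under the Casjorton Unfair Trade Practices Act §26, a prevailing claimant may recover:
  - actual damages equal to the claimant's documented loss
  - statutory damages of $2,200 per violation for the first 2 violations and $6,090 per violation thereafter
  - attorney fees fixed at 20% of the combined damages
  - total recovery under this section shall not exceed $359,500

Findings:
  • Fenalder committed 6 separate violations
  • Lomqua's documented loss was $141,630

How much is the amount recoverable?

First 2 violations: 2 × $2,200 = $4,400
Remaining violations: (6 − 2) × $6,090 = $24,360
Statutory damages: $4,400 + $24,360 = $28,760
Combined damages: $141,630 + $28,760 = $170,390
Attorney fees: 20% of $170,390 = $34,078
Total before cap: $170,390 + $34,078 = $204,468
Cap at $359,500: $204,468 is within the cap, no reduction.

$204,468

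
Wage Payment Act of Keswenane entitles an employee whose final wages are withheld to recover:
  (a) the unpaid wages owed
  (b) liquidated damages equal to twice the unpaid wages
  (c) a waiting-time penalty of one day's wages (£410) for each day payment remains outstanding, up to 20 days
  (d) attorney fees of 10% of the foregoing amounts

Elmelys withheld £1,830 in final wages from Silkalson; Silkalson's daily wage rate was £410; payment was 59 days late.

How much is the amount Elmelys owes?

Doubled: 2 × £1,830 = £3,660
Penalty days: min(59, 20) = 20
Waiting-time penalty: 20 × £410 = £8,200
Subtotal: £1,830 + £3,660 + £8,200 = £13,690
Attorney fees: 10% of £13,690 = £1,369
Total award: £13,690 + £1,369 = £15,059

£15,059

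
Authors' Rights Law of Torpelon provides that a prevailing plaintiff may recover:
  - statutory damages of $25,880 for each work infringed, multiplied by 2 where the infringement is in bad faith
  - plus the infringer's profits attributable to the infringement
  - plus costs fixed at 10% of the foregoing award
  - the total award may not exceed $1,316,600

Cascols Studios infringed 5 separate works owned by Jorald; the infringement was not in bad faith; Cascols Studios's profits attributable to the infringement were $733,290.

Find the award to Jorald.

Statutory damages: 5 × $25,880 = $129,400
Infringement not in bad faith: no ×2 enhancement.
Combined award: $129,400 + $733,290 = $862,690
Costs: 10% of $862,690 = $86,269
Award plus costs: $862,690 + $86,269 = $948,959
Cap at $1,316,600: $948,959 is within the cap, no reduction.

$948,959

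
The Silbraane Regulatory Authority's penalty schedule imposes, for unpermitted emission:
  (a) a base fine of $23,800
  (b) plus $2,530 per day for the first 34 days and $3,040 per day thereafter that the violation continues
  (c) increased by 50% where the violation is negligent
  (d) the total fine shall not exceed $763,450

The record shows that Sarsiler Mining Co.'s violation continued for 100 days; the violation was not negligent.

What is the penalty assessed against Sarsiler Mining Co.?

First 34 days: 34 × $2,530 = $86,020
Remaining days: (100 − 34) × $3,040 = $200,640
Per-day component: $86,020 + $200,640 = $286,660
Base plus per-day: $23,800 + $286,660 = $310,460
The violation was not negligent: no 50% increase.
Cap at $763,450: $310,460 is within the cap, no reduction.

Civil penalty: $310,460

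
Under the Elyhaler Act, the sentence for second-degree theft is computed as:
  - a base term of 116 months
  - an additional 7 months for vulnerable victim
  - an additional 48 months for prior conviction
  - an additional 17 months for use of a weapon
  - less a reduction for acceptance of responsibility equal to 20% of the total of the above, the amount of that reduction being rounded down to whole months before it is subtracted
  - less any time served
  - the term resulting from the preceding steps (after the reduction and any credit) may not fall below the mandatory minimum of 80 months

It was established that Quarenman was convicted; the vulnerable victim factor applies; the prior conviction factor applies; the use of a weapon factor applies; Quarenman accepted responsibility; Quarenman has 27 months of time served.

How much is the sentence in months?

124 months

Vulnerable victim enhancement: +7 months
Prior conviction enhancement: +48 months
Use of a weapon enhancement: +17 months
Adjusted term: 116 months + 7 months + 48 months + 17 months = 188 months
Acceptance of responsibility reduction: 20% of 188 months = 37 months (rounded down)
After reduction: 188 − 37 = 151 months
Less time served: 151 months − 27 months = 124 months
Minimum 80 months: 124 months meets the minimum, no increase.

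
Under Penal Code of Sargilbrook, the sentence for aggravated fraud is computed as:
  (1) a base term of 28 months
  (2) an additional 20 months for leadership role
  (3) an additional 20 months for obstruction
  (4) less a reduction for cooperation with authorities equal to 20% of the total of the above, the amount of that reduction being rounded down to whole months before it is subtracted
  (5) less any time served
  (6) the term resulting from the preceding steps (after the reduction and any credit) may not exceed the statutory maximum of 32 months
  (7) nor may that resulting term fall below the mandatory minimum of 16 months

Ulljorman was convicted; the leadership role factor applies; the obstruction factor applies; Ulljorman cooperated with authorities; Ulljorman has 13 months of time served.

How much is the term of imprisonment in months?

32 months

Leadership role enhancement: +20 months
Obstruction enhancement: +20 months
Adjusted term: 28 months + 20 months + 20 months = 68 months
Cooperation with authorities reduction: 20% of 68 months = 13 months (rounded down)
After reduction: 68 − 13 = 55 months
Less time served: 55 months − 13 months = 42 months
Cap at 32 months: 42 months exceeds the cap → 32 months
Minimum 16 months: 32 months meets the minimum, no increase.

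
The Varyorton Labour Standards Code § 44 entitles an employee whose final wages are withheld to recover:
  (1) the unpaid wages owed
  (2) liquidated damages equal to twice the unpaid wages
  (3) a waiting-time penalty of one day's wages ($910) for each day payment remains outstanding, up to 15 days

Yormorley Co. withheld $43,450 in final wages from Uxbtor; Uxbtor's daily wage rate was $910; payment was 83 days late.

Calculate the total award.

Total award: $144,000

Doubled: 2 × $43,450 = $86,900
Penalty days: min(83, 15) = 15
Waiting-time penalty: 15 × $910 = $13,650
Total award: $43,450 + $86,900 + $13,650 = $144,000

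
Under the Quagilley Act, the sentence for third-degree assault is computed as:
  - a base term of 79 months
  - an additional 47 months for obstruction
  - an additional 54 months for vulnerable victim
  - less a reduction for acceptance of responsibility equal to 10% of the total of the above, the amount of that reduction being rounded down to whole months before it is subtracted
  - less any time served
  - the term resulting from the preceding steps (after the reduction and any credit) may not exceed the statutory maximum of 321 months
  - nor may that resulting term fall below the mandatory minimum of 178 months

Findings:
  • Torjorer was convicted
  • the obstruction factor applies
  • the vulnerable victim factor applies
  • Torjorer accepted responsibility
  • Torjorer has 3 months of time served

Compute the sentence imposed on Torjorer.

178 months

Obstruction enhancement: +47 months
Vulnerable victim enhancement: +54 months
Adjusted term: 79 months + 47 months + 54 months = 180 months
Acceptance of responsibility reduction: 10% of 180 months = 18 months (rounded down)
After reduction: 180 − 18 = 162 months
Less time served: 162 months − 3 months = 159 months
Cap at 321 months: 159 months is within the cap, no reduction.
Minimum 178 months: 159 months is below the minimum → 178 months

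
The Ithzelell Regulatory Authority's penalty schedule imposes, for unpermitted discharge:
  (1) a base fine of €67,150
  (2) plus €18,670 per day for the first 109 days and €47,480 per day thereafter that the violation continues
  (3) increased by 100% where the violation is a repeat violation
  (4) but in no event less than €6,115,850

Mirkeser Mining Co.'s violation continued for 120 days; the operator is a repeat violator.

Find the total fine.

First 109 days: 109 × €18,670 = €2,035,030
Remaining days: (120 − 109) × €47,480 = €522,280
Per-day component: €2,035,030 + €522,280 = €2,557,310
Base plus per-day: €67,150 + €2,557,310 = €2,624,460
Enhancement: 100% of €2,624,460 = €2,624,460
Enhanced fine: €2,624,460 + €2,624,460 = €5,248,920
Minimum €6,115,850: €5,248,920 is below the minimum → €6,115,850

Civil penalty: €6,115,850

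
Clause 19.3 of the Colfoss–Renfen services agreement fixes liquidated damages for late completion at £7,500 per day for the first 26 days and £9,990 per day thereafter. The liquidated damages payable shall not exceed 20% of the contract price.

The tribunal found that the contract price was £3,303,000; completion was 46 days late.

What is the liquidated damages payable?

First 26 days: 26 × £7,500 = £195,000
Remaining days: (46 − 26) × £9,990 = £199,800
Accrued per-day damages: £195,000 + £199,800 = £394,800
Cap: 20% of £3,303,000 = £660,600
Cap at £660,600: £394,800 is within the cap, no reduction.

Liquidated damages: £394,800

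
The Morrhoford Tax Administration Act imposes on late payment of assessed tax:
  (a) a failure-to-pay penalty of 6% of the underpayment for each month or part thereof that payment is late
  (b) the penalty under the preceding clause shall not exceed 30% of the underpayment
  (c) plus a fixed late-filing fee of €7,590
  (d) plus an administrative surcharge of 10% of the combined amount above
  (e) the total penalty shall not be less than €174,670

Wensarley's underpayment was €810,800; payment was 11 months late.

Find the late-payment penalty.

Accrued rate: 6% × 11 = 66%, capped at 30% → 30%
Failure-to-pay penalty: 30% of €810,800 = €243,240
Penalty before surcharge: €243,240 + €7,590 = €250,830
Administrative surcharge: 10% of €250,830 = €25,083
Total penalty: €250,830 + €25,083 = €275,913
Minimum €174,670: €275,913 meets the minimum, no increase.

€275,913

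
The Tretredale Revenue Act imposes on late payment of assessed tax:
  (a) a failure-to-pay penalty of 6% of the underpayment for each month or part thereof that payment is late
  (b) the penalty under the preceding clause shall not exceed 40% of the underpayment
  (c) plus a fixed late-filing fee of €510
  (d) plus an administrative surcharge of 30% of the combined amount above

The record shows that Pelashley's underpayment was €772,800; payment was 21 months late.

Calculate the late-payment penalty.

Accrued rate: 6% × 21 = 126%, capped at 40% → 40%
Failure-to-pay penalty: 40% of €772,800 = €309,120
Penalty before surcharge: €309,120 + €510 = €309,630
Administrative surcharge: 30% of €309,630 = €92,889
Total penalty: €309,630 + €92,889 = €402,519

€402,519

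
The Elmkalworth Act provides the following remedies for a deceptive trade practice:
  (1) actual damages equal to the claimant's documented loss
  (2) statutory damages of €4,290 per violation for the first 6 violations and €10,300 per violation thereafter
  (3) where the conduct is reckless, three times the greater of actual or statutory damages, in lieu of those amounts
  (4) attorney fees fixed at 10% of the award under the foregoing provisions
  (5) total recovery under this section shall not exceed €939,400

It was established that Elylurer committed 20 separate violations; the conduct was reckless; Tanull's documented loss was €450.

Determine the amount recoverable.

First 6 violations: 6 × €4,290 = €25,740
Remaining violations: (20 − 6) × €10,300 = €144,200
Statutory damages: €25,740 + €144,200 = €169,940
Greater of actual damages (€450) or statutory damages (€169,940): €169,940
Trebled: 3 × €169,940 = €509,820
Attorney fees: 10% of €509,820 = €50,982
Total before cap: €509,820 + €50,982 = €560,802
Cap at €939,400: €560,802 is within the cap, no reduction.

€560,802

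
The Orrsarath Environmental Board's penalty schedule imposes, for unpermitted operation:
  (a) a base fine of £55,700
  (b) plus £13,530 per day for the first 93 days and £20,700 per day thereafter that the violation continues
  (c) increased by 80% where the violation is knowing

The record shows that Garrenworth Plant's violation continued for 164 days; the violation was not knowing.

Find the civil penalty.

First 93 days: 93 × £13,530 = £1,258,290
Remaining days: (164 − 93) × £20,700 = £1,469,700
Per-day component: £1,258,290 + £1,469,700 = £2,727,990
Base plus per-day: £55,700 + £2,727,990 = £2,783,690
The violation was not knowing: no 80% increase.

£2,783,690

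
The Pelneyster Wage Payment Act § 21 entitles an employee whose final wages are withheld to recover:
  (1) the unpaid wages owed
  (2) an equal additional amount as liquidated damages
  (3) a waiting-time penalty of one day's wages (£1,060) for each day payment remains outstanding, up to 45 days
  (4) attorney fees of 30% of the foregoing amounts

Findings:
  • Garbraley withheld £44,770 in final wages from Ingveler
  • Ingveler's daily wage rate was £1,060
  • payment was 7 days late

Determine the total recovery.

£126,048

Liquidated damages (equal amount): £44,770
Penalty days: min(7, 45) = 7
Waiting-time penalty: 7 × £1,060 = £7,420
Subtotal: £44,770 + £44,770 + £7,420 = £96,960
Attorney fees: 30% of £96,960 = £29,088
Total award: £96,960 + £29,088 = £126,048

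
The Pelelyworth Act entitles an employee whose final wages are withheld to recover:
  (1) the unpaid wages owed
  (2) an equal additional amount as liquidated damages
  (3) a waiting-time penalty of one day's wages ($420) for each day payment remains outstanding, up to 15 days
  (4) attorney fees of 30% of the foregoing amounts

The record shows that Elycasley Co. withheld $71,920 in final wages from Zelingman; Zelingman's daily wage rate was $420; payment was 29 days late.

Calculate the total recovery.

Liquidated damages (equal amount): $71,920
Penalty days: min(29, 15) = 15
Waiting-time penalty: 15 × $420 = $6,300
Subtotal: $71,920 + $71,920 + $6,300 = $150,140
Attorney fees: 30% of $150,140 = $45,042
Total award: $150,140 + $45,042 = $195,182

$195,182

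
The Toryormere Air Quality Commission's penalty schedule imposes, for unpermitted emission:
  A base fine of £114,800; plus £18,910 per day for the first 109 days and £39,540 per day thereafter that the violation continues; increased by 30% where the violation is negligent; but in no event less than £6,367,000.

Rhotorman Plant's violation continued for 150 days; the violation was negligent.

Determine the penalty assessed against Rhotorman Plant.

£6,367,000

First 109 days: 109 × £18,910 = £2,061,190
Remaining days: (150 − 109) × £39,540 = £1,621,140
Per-day component: £2,061,190 + £1,621,140 = £3,682,330
Base plus per-day: £114,800 + £3,682,330 = £3,797,130
Enhancement: 30% of £3,797,130 = £1,139,139
Enhanced fine: £3,797,130 + £1,139,139 = £4,936,269
Minimum £6,367,000: £4,936,269 is below the minimum → £6,367,000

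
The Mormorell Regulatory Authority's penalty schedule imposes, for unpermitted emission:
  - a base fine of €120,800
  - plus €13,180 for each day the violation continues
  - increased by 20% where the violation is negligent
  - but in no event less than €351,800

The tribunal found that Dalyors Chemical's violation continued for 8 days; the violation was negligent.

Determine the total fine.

Per-day component: 8 × €13,180 = €105,440
Base plus per-day: €120,800 + €105,440 = €226,240
Enhancement: 20% of €226,240 = €45,248
Enhanced fine: €226,240 + €45,248 = €271,488
Minimum €351,800: €271,488 is below the minimum → €351,800

€351,800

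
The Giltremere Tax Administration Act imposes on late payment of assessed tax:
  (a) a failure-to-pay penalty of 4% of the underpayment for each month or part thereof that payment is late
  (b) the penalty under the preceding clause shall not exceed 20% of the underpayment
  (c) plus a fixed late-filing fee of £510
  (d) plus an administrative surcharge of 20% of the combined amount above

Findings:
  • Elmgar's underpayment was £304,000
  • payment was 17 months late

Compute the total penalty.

£73,572

Accrued rate: 4% × 17 = 68%, capped at 20% → 20%
Failure-to-pay penalty: 20% of £304,000 = £60,800
Penalty before surcharge: £60,800 + £510 = £61,310
Administrative surcharge: 20% of £61,310 = £12,262
Total penalty: £61,310 + £12,262 = £73,572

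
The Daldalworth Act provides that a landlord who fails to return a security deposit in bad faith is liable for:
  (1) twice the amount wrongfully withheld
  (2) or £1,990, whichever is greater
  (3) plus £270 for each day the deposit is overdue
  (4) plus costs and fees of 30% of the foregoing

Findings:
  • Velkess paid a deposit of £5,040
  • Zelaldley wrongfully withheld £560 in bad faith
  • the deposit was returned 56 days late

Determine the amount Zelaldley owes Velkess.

£22,243

Doubled: 2 × £560 = £1,120
Minimum £1,990: £1,120 is below the minimum → £1,990
Late-return penalty: 56 × £270 = £15,120
Damages plus late penalty: £1,990 + £15,120 = £17,110
Costs and fees: 30% of £17,110 = £5,133
Total recovery: £17,110 + £5,133 = £22,243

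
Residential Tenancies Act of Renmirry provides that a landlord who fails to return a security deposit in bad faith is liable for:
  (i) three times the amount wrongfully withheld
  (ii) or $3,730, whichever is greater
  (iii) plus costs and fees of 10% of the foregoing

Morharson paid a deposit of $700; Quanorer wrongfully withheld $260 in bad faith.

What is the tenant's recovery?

Trebled: 3 × $260 = $780
Minimum $3,730: $780 is below the minimum → $3,730
Costs and fees: 10% of $3,730 = $373
Total recovery: $3,730 + $373 = $4,103

$4,103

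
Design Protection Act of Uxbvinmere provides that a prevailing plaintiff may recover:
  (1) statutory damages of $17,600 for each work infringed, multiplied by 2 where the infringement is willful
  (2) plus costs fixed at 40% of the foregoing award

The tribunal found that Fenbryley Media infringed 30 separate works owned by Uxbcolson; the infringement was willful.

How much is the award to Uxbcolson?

Statutory damages: 30 × $17,600 = $528,000
Doubled: 2 × $528,000 = $1,056,000
Costs: 40% of $1,056,000 = $422,400
Award plus costs: $1,056,000 + $422,400 = $1,478,400

$1,478,400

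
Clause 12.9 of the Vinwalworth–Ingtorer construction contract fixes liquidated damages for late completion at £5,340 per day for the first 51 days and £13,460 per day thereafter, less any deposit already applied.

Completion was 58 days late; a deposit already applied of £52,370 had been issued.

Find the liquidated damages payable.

£314,190

First 51 days: 51 × £5,340 = £272,340
Remaining days: (58 − 51) × £13,460 = £94,220
Accrued per-day damages: £272,340 + £94,220 = £366,560
Less deposit already applied: £366,560 − £52,370 = £314,190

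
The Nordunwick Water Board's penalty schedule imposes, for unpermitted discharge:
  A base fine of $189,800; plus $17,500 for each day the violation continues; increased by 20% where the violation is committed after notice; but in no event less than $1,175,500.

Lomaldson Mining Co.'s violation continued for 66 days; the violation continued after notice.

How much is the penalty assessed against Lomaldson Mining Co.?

$1,613,760

Per-day component: 66 × $17,500 = $1,155,000
Base plus per-day: $189,800 + $1,155,000 = $1,344,800
Enhancement: 20% of $1,344,800 = $268,960
Enhanced fine: $1,344,800 + $268,960 = $1,613,760
Minimum $1,175,500: $1,613,760 meets the minimum, no increase.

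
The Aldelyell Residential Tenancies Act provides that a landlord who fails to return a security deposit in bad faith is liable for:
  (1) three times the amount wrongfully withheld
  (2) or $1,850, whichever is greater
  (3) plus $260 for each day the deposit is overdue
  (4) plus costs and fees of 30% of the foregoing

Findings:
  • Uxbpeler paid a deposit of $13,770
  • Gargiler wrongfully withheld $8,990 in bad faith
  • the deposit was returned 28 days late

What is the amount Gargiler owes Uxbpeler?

$44,525

Trebled: 3 × $8,990 = $26,970
Minimum $1,850: $26,970 meets the minimum, no increase.
Late-return penalty: 28 × $260 = $7,280
Damages plus late penalty: $26,970 + $7,280 = $34,250
Costs and fees: 30% of $34,250 = $10,275
Total recovery: $34,250 + $10,275 = $44,525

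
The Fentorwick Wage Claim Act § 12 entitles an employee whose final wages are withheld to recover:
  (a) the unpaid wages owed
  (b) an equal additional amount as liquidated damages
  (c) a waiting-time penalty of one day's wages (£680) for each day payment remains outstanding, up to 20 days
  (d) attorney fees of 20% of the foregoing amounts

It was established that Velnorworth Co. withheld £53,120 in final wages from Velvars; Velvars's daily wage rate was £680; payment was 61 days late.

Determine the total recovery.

£143,808

Liquidated damages (equal amount): £53,120
Penalty days: min(61, 20) = 20
Waiting-time penalty: 20 × £680 = £13,600
Subtotal: £53,120 + £53,120 + £13,600 = £119,840
Attorney fees: 20% of £119,840 = £23,968
Total award: £119,840 + £23,968 = £143,808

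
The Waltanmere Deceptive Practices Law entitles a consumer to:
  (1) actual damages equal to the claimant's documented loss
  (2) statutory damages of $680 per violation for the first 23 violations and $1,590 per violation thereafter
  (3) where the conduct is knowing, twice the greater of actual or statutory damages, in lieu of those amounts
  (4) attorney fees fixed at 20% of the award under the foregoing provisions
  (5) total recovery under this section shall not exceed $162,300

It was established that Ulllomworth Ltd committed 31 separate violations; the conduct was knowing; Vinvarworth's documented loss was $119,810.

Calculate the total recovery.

First 23 violations: 23 × $680 = $15,640
Remaining violations: (31 − 23) × $1,590 = $12,720
Statutory damages: $15,640 + $12,720 = $28,360
Greater of actual damages ($119,810) or statutory damages ($28,360): $119,810
Doubled: 2 × $119,810 = $239,620
Attorney fees: 20% of $239,620 = $47,924
Total before cap: $239,620 + $47,924 = $287,544
Cap at $162,300: $287,544 exceeds the cap → $162,300

$162,300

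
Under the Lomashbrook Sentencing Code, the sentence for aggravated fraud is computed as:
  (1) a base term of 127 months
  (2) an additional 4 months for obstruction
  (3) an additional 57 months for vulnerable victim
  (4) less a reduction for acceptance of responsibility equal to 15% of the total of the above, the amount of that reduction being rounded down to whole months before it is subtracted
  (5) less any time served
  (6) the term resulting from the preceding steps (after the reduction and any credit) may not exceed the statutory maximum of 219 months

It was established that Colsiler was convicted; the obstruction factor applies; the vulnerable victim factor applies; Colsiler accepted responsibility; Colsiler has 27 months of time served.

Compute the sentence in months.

Obstruction enhancement: +4 months
Vulnerable victim enhancement: +57 months
Adjusted term: 127 months + 4 months + 57 months = 188 months
Acceptance of responsibility reduction: 15% of 188 months = 28 months (rounded down)
After reduction: 188 − 28 = 160 months
Less time served: 160 months − 27 months = 133 months
Cap at 219 months: 133 months is within the cap, no reduction.

133 months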